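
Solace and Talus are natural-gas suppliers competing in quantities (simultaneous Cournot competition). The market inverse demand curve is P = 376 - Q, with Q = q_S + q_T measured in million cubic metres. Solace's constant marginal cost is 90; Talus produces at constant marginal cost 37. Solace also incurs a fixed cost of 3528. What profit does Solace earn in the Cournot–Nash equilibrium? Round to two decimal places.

Solace's profit: π_S = (376 - Q)q_S - (90q_S). Setting ∂π_S/∂q_S = 0: 286 - 2q_S - (q_T) = 0.
Talus's first-order condition: 339 - 2q_T - (q_S) = 0.
Rearranging gives the reaction functions q_S = (286 - q_T)/2 and q_T = (339 - q_S)/2.
Solving the pair: q_S = 233/3, q_T = 392/3.
Price P = 376 - 625/3 = 503/3.
Solace's profit: (503/3 - 90)·(233/3) - 3528 = 2504.1111.

2504.11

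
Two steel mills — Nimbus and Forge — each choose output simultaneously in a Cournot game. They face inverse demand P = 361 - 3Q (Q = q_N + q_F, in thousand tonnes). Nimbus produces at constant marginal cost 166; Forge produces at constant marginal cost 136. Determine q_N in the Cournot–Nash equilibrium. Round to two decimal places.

Nimbus's profit: π_N = (361 - 3Q)q_N - (166q_N). Setting ∂π_N/∂q_N = 0: 195 - 6q_N - 3(q_F) = 0.
Forge's profit: π_F = (361 - 3Q)q_F - (136q_F). Setting ∂π_F/∂q_F = 0: 225 - 6q_F - 3(q_N) = 0.
So q_N = (195 - 3q_F)/6 and q_F = (225 - 3q_N)/6.
Solving the pair: q_N = 55/3, q_F = 85/3.

18.33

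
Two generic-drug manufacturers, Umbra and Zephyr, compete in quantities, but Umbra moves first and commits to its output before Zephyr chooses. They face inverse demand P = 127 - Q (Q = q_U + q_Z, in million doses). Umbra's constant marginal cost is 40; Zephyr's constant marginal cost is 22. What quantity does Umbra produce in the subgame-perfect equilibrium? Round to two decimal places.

Solve by backward induction. Given q_U, the follower Zephyr maximises π_Z = (127 - q_U - q_Z)q_Z - 22q_Z.
Setting the follower's marginal profit to zero, 105 - q_U - 2q_Z = 0, i.e. q_Z = (105 - q_U)/2.
Umbra substitutes q_Z(q_U) into its own profit: π_U = q_U(127 - q_U - (105 - q_U)/2) - 40q_U = (149/2 - (1/2)q_U)q_U - 40q_U.
The leader's first-order condition 69/2 - q_U = 0 yields q_U = 69/2.
Then q_Z = (105 - 69/2)/2 = 141/4.

34.50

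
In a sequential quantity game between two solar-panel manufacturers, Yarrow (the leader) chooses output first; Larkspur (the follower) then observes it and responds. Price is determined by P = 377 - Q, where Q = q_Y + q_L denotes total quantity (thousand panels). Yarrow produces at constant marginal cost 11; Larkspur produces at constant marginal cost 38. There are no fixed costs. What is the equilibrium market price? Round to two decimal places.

109.25

Solve by backward induction. Given q_Y, the follower Larkspur maximises π_L = (377 - q_Y - q_L)q_L - 38q_L.
Follower FOC: 339 - q_Y - 2q_L = 0, so q_L(q_Y) = (339 - q_Y)/2.
The leader anticipates this reaction. Substituting into P = 377 - Q gives P = 415/2 - (1/2)q_Y, so π_Y = (415/2 - (1/2)q_Y)q_Y - 11q_Y.
The leader's first-order condition 393/2 - q_Y = 0 yields q_Y = 393/2.
Then q_L = (339 - 393/2)/2 = 285/4.
Total output Q = 1071/4, so price P = 377 - 1071/4 = 437/4.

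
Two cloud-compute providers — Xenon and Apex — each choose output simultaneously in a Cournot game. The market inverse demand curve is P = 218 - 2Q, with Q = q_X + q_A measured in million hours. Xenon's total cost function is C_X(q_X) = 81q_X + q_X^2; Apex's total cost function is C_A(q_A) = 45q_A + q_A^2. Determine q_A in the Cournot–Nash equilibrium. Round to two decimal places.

Xenon's profit: π_X = (218 - 2Q)q_X - (81q_X + q_X²). Setting ∂π_X/∂q_X = 0: 137 - 6q_X - 2(q_A) = 0.
Apex's profit: π_A = (218 - 2Q)q_A - (45q_A + q_A²). Setting ∂π_A/∂q_A = 0: 173 - 6q_A - 2(q_X) = 0.
Rearranging gives the reaction functions q_X = (137 - 2q_A)/6 and q_A = (173 - 2q_X)/6.
Solving the pair: q_X = 119/8, q_A = 191/8.

23.88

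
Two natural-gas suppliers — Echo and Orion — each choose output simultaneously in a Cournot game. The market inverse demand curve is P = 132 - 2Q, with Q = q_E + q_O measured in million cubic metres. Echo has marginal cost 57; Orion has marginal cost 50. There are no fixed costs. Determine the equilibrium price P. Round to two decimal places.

Echo's profit: π_E = (132 - 2Q)q_E - (57q_E). Setting ∂π_E/∂q_E = 0: 75 - 4q_E - 2(q_O) = 0.
Orion's first-order condition: 82 - 4q_O - 2(q_E) = 0.
So q_E = (75 - 2q_O)/4 and q_O = (82 - 2q_E)/4.
Solving the pair: q_E = 34/3, q_O = 89/6.
Total output Q = 157/6, so price P = 132 - 2·(157/6) = 239/3.

79.67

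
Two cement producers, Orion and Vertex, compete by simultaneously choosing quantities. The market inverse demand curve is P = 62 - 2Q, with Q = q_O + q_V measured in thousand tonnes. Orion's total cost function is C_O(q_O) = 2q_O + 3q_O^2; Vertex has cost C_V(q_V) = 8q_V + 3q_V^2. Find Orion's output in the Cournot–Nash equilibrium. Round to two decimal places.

Orion's profit: π_O = (62 - 2Q)q_O - (2q_O + 3q_O²). Setting ∂π_O/∂q_O = 0: 60 - 10q_O - 2(q_V) = 0.
Vertex's profit: π_V = (62 - 2Q)q_V - (8q_V + 3q_V²). Setting ∂π_V/∂q_V = 0: 54 - 10q_V - 2(q_O) = 0.
So q_O = (60 - 2q_V)/10 and q_V = (54 - 2q_O)/10.
Solving the pair: q_O = 41/8, q_V = 35/8.

5.13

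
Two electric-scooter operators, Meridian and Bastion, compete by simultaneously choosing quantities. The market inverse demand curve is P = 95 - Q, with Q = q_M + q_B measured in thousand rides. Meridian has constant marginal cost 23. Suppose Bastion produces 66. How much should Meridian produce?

3

With the rival's output fixed at 66, Meridian's profit is π_M = (95 - 66 - q_M)q_M - (23q_M) = (29 - q_M)q_M - (23q_M).
∂π_M/∂q_M = 6 - 2q_M = 0, so q_M = 3.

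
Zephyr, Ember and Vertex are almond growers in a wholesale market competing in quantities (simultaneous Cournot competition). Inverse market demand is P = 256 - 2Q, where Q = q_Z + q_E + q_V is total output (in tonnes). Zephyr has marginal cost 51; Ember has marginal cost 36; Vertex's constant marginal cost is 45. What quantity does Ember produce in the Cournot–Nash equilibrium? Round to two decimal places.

30.50

Zephyr's profit: π_Z = (256 - 2Q)q_Z - (51q_Z). Setting ∂π_Z/∂q_Z = 0: 205 - 4q_Z - 2(q_E + q_V) = 0.
Ember's first-order condition: 220 - 4q_E - 2(q_Z + q_V) = 0.
Vertex's profit: π_V = (256 - 2Q)q_V - (45q_V). Setting ∂π_V/∂q_V = 0: 211 - 4q_V - 2(q_Z + q_E) = 0.
Adding the 3 first-order conditions: 636 − 8Q = 0, so Q = 159/2.
Back-substituting: q_Z = (205 − 159)/2 = 23, q_E = (220 − 159)/2 = 61/2, q_V = (211 − 159)/2 = 26.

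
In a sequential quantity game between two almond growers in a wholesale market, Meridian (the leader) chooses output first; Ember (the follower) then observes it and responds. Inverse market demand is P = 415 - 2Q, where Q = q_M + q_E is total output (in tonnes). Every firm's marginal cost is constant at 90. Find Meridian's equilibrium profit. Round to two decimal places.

Solve by backward induction. Given q_M, the follower Ember maximises π_E = (415 - 2q_M - 2q_E)q_E - 90q_E.
Setting the follower's marginal profit to zero, 325 - 2q_M - 4q_E = 0, i.e. q_E = (325 - 2q_M)/4.
Meridian substitutes q_E(q_M) into its own profit: π_M = q_M(415 - 2q_M - (325 - 2q_M)/2) - 90q_M = (505/2 - q_M)q_M - 90q_M.
Maximising: ∂π_M/∂q_M = 325/2 - 2q_M = 0, giving q_M = 325/4.
Then q_E = (325 - 2·(325/4))/4 = 325/8.
Price P = 415 - 2·(975/8) = 685/4.
Meridian's profit: (685/4 - 90)·(325/4) = 6601.5625.

6601.56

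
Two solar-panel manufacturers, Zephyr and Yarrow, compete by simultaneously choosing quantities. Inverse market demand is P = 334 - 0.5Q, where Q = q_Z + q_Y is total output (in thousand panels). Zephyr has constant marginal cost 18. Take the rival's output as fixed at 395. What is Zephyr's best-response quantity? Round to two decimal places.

With the rival's output fixed at 395, Zephyr's profit is π_Z = (334 - (1/2)·395 - (1/2)q_Z)q_Z - (18q_Z) = (273/2 - (1/2)q_Z)q_Z - (18q_Z).
∂π_Z/∂q_Z = 237/2 - q_Z = 0, so q_Z = 237/2.

118.50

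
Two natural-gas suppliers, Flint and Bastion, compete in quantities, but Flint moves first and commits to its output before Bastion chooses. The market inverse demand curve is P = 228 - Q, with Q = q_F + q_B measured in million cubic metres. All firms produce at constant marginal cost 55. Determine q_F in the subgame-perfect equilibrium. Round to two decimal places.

86.50

The follower Bastion best-responds to any q_F: π_B = (228 - Q)q_B - 55q_B.
Setting the follower's marginal profit to zero, 173 - q_F - 2q_B = 0, i.e. q_B = (173 - q_F)/2.
The leader anticipates this reaction. Substituting into P = 228 - Q gives P = 283/2 - (1/2)q_F, so π_F = (283/2 - (1/2)q_F)q_F - 55q_F.
The leader's first-order condition 173/2 - q_F = 0 yields q_F = 173/2.
Then q_B = (173 - 173/2)/2 = 173/4.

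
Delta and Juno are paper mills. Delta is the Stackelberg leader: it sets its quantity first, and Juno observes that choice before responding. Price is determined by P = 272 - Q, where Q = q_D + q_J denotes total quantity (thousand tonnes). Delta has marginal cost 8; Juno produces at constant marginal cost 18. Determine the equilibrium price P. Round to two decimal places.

The follower Juno best-responds to any q_D: π_J = (272 - Q)q_J - 18q_J.
∂π_J/∂q_J = 254 - q_D - 2q_J = 0 gives the reaction function q_J = (254 - q_D)/2.
Delta substitutes q_J(q_D) into its own profit: π_D = q_D(272 - q_D - (254 - q_D)/2) - 8q_D = (145 - (1/2)q_D)q_D - 8q_D.
Maximising: ∂π_D/∂q_D = 137 - q_D = 0, giving q_D = 137.
Then q_J = (254 - 137)/2 = 117/2.
Total output Q = 391/2, so price P = 272 - 391/2 = 153/2.

76.50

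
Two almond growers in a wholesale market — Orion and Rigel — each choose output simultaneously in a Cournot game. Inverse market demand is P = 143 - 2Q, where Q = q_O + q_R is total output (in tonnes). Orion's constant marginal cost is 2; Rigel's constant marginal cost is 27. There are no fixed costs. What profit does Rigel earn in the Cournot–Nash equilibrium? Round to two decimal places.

460.06

Orion's profit: π_O = (143 - 2Q)q_O - (2q_O). Setting ∂π_O/∂q_O = 0: 141 - 4q_O - 2(q_R) = 0.
Rigel's first-order condition: 116 - 4q_R - 2(q_O) = 0.
So q_O = (141 - 2q_R)/4 and q_R = (116 - 2q_O)/4.
Substituting one into the other gives q_O = 83/3 and q_R = 91/6.
Price P = 143 - 2·(257/6) = 172/3.
Rigel's profit: (172/3 - 27)·(91/6) = 460.0556.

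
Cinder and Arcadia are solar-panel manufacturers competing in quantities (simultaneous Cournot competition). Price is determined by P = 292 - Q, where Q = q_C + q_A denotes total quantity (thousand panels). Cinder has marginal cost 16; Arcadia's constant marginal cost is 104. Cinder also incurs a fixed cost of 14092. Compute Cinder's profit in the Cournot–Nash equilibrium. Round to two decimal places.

Cinder's profit: π_C = (292 - Q)q_C - (16q_C). Setting ∂π_C/∂q_C = 0: 276 - 2q_C - (q_A) = 0.
Arcadia's profit: π_A = (292 - Q)q_A - (104q_A). Setting ∂π_A/∂q_A = 0: 188 - 2q_A - (q_C) = 0.
Rearranging gives the reaction functions q_C = (276 - q_A)/2 and q_A = (188 - q_C)/2.
Substituting one into the other gives q_C = 364/3 and q_A = 100/3.
Price P = 292 - 464/3 = 412/3.
Cinder's profit: (412/3 - 16)·(364/3) - 14092 = 629.7778.

629.78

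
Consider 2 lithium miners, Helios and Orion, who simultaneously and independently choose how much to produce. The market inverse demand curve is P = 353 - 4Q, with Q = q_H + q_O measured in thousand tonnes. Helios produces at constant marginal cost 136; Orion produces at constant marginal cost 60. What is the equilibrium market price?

183

Helios's profit: π_H = (353 - 4Q)q_H - (136q_H). Setting ∂π_H/∂q_H = 0: 217 - 8q_H - 4(q_O) = 0.
Orion's profit: π_O = (353 - 4Q)q_O - (60q_O). Setting ∂π_O/∂q_O = 0: 293 - 8q_O - 4(q_H) = 0.
Rearranging gives the reaction functions q_H = (217 - 4q_O)/8 and q_O = (293 - 4q_H)/8.
Substituting one into the other gives q_H = 47/4 and q_O = 123/4.
Total output Q = 85/2, so price P = 353 - 4·(85/2) = 183.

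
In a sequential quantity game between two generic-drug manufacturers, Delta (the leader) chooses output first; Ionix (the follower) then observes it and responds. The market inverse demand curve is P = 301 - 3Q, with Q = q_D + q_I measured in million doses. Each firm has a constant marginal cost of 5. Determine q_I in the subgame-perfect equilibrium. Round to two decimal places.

Solve by backward induction. Given q_D, the follower Ionix maximises π_I = (301 - 3q_D - 3q_I)q_I - 5q_I.
Follower FOC: 296 - 3q_D - 6q_I = 0, so q_I(q_D) = (296 - 3q_D)/6.
Delta substitutes q_I(q_D) into its own profit: π_D = q_D(301 - 3q_D - (296 - 3q_D)/2) - 5q_D = (153 - (3/2)q_D)q_D - 5q_D.
Maximising: ∂π_D/∂q_D = 148 - 3q_D = 0, giving q_D = 148/3.
Then q_I = (296 - 3·(148/3))/6 = 74/3.

24.67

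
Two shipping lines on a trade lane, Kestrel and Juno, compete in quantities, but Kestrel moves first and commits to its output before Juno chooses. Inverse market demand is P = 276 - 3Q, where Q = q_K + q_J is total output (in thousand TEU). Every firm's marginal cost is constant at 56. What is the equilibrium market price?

111

Solve by backward induction. Given q_K, the follower Juno maximises π_J = (276 - 3q_K - 3q_J)q_J - 56q_J.
Setting the follower's marginal profit to zero, 220 - 3q_K - 6q_J = 0, i.e. q_J = (220 - 3q_K)/6.
The leader anticipates this reaction. Substituting into P = 276 - 3Q gives P = 166 - (3/2)q_K, so π_K = (166 - (3/2)q_K)q_K - 56q_K.
Maximising: ∂π_K/∂q_K = 110 - 3q_K = 0, giving q_K = 110/3.
Then q_J = (220 - 3·(110/3))/6 = 55/3.
Total output Q = 55, so price P = 276 - 3·55 = 111.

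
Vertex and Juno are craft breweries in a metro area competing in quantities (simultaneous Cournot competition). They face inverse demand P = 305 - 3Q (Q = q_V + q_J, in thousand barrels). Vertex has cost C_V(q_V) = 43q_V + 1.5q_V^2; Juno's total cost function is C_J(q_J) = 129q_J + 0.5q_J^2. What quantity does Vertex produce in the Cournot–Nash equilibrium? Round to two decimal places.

24.19

Vertex's profit: π_V = (305 - 3Q)q_V - (43q_V + (3/2)q_V²). Setting ∂π_V/∂q_V = 0: 262 - 9q_V - 3(q_J) = 0.
Juno's profit: π_J = (305 - 3Q)q_J - (129q_J + (1/2)q_J²). Setting ∂π_J/∂q_J = 0: 176 - 7q_J - 3(q_V) = 0.
Rearranging gives the reaction functions q_V = (262 - 3q_J)/9 and q_J = (176 - 3q_V)/7.
Solving the pair: q_V = 653/27, q_J = 133/9.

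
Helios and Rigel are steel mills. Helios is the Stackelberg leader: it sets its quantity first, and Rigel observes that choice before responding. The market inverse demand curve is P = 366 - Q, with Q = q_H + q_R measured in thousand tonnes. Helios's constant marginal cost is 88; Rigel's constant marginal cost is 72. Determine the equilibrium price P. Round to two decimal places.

153.50

The follower Rigel best-responds to any q_H: π_R = (366 - Q)q_R - 72q_R.
Setting the follower's marginal profit to zero, 294 - q_H - 2q_R = 0, i.e. q_R = (294 - q_H)/2.
The leader anticipates this reaction. Substituting into P = 366 - Q gives P = 219 - (1/2)q_H, so π_H = (219 - (1/2)q_H)q_H - 88q_H.
The leader's first-order condition 131 - q_H = 0 yields q_H = 131.
Then q_R = (294 - 131)/2 = 163/2.
Total output Q = 425/2, so price P = 366 - 425/2 = 307/2.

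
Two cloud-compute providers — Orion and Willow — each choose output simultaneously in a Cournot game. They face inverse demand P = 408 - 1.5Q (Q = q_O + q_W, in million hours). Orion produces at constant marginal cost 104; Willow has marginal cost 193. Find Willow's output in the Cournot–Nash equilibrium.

Orion's profit: π_O = (408 - 1.5Q)q_O - (104q_O). Setting ∂π_O/∂q_O = 0: 304 - 3q_O - (3/2)(q_W) = 0.
Willow's profit: π_W = (408 - 1.5Q)q_W - (193q_W). Setting ∂π_W/∂q_W = 0: 215 - 3q_W - (3/2)(q_O) = 0.
Rearranging gives the reaction functions q_O = (304 - (3/2)q_W)/3 and q_W = (215 - (3/2)q_O)/3.
Substituting one into the other gives q_O = 262/3 and q_W = 28.

28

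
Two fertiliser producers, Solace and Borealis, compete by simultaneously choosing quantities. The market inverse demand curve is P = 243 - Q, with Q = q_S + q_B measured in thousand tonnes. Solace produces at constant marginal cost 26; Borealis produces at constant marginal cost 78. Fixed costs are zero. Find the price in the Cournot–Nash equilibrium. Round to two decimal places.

Solace's profit: π_S = (243 - Q)q_S - (26q_S). Setting ∂π_S/∂q_S = 0: 217 - 2q_S - (q_B) = 0.
Borealis's profit: π_B = (243 - Q)q_B - (78q_B). Setting ∂π_B/∂q_B = 0: 165 - 2q_B - (q_S) = 0.
So q_S = (217 - q_B)/2 and q_B = (165 - q_S)/2.
Substituting one into the other gives q_S = 269/3 and q_B = 113/3.
Total output Q = 382/3, so price P = 243 - 382/3 = 347/3.

115.67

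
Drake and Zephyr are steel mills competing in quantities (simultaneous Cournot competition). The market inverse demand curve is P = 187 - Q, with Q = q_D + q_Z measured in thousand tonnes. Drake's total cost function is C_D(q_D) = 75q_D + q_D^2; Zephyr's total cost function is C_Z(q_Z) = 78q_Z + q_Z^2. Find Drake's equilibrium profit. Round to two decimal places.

Drake's profit: π_D = (187 - Q)q_D - (75q_D + q_D²). Setting ∂π_D/∂q_D = 0: 112 - 4q_D - (q_Z) = 0.
Zephyr's profit: π_Z = (187 - Q)q_Z - (78q_Z + q_Z²). Setting ∂π_Z/∂q_Z = 0: 109 - 4q_Z - (q_D) = 0.
Rearranging gives the reaction functions q_D = (112 - q_Z)/4 and q_Z = (109 - q_D)/4.
Solving the pair: q_D = 113/5, q_Z = 108/5.
Price P = 187 - 221/5 = 714/5.
Drake's profit: (714/5)·(113/5) - 75·(113/5) - (113/5)² = 1021.5200.

1021.52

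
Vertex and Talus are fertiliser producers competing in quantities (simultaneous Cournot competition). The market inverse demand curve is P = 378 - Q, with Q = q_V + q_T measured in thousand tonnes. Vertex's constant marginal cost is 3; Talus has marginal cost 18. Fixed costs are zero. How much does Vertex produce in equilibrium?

130

Vertex's profit: π_V = (378 - Q)q_V - (3q_V). Setting ∂π_V/∂q_V = 0: 375 - 2q_V - (q_T) = 0.
Talus's profit: π_T = (378 - Q)q_T - (18q_T). Setting ∂π_T/∂q_T = 0: 360 - 2q_T - (q_V) = 0.
Rearranging gives the reaction functions q_V = (375 - q_T)/2 and q_T = (360 - q_V)/2.
Substituting one into the other gives q_V = 130 and q_T = 115.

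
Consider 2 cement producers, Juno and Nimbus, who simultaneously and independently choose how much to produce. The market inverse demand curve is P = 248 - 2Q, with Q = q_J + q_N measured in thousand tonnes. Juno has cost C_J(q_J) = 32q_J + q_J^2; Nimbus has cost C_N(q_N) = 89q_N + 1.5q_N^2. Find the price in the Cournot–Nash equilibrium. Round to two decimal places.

Juno's profit: π_J = (248 - 2Q)q_J - (32q_J + q_J²). Setting ∂π_J/∂q_J = 0: 216 - 6q_J - 2(q_N) = 0.
Nimbus's first-order condition: 159 - 7q_N - 2(q_J) = 0.
Best responses: q_J = (216 - 2q_N)/6, q_N = (159 - 2q_J)/7.
Solving the pair: q_J = 597/19, q_N = 261/19.
Total output Q = 858/19, so price P = 248 - 2·(858/19) = 157.6842.

157.68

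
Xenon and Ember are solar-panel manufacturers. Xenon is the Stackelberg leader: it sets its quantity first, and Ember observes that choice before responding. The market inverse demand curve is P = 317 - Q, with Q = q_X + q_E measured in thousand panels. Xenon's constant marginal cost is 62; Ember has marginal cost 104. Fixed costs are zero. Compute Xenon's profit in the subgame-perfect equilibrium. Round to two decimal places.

The follower Ember best-responds to any q_X: π_E = (317 - Q)q_E - 104q_E.
∂π_E/∂q_E = 213 - q_X - 2q_E = 0 gives the reaction function q_E = (213 - q_X)/2.
The leader anticipates this reaction. Substituting into P = 317 - Q gives P = 421/2 - (1/2)q_X, so π_X = (421/2 - (1/2)q_X)q_X - 62q_X.
Leader FOC: 297/2 - q_X = 0, so q_X = 297/2.
Then q_E = (213 - 297/2)/2 = 129/4.
Price P = 317 - 723/4 = 545/4.
Xenon's profit: (545/4 - 62)·(297/2) = 11026.1250.

11026.13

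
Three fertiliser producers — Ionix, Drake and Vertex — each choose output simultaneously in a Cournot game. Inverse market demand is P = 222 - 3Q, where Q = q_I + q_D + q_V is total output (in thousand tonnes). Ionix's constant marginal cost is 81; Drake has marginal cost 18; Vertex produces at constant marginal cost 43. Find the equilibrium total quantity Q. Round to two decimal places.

Ionix's profit: π_I = (222 - 3Q)q_I - (81q_I). Setting ∂π_I/∂q_I = 0: 141 - 6q_I - 3(q_D + q_V) = 0.
Drake's profit: π_D = (222 - 3Q)q_D - (18q_D). Setting ∂π_D/∂q_D = 0: 204 - 6q_D - 3(q_I + q_V) = 0.
Vertex's first-order condition: 179 - 6q_V - 3(q_I + q_D) = 0.
Adding the 3 first-order conditions: 524 − 12Q = 0, so Q = 131/3.
Back-substituting: q_I = (141 − 131)/3 = 10/3, q_D = (204 − 131)/3 = 73/3, q_V = (179 − 131)/3 = 16.
Total output Q = 10/3 + 73/3 + 16 = 131/3.

43.67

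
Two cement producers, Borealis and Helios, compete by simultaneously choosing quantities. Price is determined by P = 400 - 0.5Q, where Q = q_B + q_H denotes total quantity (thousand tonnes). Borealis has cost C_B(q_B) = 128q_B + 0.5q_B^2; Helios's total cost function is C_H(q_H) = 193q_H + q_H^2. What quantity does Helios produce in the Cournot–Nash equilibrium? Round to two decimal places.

Borealis's profit: π_B = (400 - 0.5Q)q_B - (128q_B + (1/2)q_B²). Setting ∂π_B/∂q_B = 0: 272 - 2q_B - (1/2)(q_H) = 0.
Helios's first-order condition: 207 - 3q_H - (1/2)(q_B) = 0.
Rearranging gives the reaction functions q_B = (272 - (1/2)q_H)/2 and q_H = (207 - (1/2)q_B)/3.
Solving the pair: q_B = 123.9130, q_H = 1112/23.

48.35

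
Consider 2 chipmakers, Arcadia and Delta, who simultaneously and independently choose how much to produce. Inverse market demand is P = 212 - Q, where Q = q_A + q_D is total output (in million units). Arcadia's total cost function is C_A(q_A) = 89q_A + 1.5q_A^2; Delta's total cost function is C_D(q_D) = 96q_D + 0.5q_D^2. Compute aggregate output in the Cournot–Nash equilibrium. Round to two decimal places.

50.71

Arcadia's profit: π_A = (212 - Q)q_A - (89q_A + (3/2)q_A²). Setting ∂π_A/∂q_A = 0: 123 - 5q_A - (q_D) = 0.
Delta's profit: π_D = (212 - Q)q_D - (96q_D + (1/2)q_D²). Setting ∂π_D/∂q_D = 0: 116 - 3q_D - (q_A) = 0.
So q_A = (123 - q_D)/5 and q_D = (116 - q_A)/3.
Solving the pair: q_A = 253/14, q_D = 457/14.
Total output Q = 253/14 + 457/14 = 355/7.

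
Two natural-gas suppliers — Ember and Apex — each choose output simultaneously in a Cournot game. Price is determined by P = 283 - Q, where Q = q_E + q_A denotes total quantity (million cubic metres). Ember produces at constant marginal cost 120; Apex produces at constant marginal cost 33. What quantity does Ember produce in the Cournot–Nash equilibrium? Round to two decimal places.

25.33

Ember's profit: π_E = (283 - Q)q_E - (120q_E). Setting ∂π_E/∂q_E = 0: 163 - 2q_E - (q_A) = 0.
Apex's first-order condition: 250 - 2q_A - (q_E) = 0.
Rearranging gives the reaction functions q_E = (163 - q_A)/2 and q_A = (250 - q_E)/2.
Substituting one into the other gives q_E = 76/3 and q_A = 337/3.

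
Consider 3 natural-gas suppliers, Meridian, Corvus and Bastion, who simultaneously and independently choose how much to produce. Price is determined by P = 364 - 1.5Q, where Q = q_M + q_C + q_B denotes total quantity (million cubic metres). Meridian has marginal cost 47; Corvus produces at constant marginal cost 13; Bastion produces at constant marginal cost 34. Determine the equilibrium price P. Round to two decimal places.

Meridian's profit: π_M = (364 - 1.5Q)q_M - (47q_M). Setting ∂π_M/∂q_M = 0: 317 - 3q_M - (3/2)(q_C + q_B) = 0.
Corvus's first-order condition: 351 - 3q_C - (3/2)(q_M + q_B) = 0.
Bastion's first-order condition: 330 - 3q_B - (3/2)(q_M + q_C) = 0.
Adding the 3 conditions: 998 − 3Q − 3Q = 0, i.e. Q = 499/3.
Back-substituting: q_M = (317 − 499/2)/(3/2) = 45, q_C = (351 − 499/2)/(3/2) = 203/3, q_B = (330 − 499/2)/(3/2) = 161/3.
Total output Q = 499/3, so price P = 364 - (3/2)·(499/3) = 229/2.

114.50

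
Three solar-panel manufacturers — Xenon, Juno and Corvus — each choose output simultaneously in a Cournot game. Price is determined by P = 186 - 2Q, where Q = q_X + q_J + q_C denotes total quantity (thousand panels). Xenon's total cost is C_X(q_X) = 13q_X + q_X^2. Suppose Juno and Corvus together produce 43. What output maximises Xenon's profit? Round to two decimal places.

14.50

With rivals' combined output fixed at 43, Xenon's profit is π_X = (186 - 2·43 - 2q_X)q_X - (13q_X + q_X²) = (100 - 2q_X)q_X - (13q_X + q_X²).
∂π_X/∂q_X = 87 - 6q_X = 0, so q_X = 29/2.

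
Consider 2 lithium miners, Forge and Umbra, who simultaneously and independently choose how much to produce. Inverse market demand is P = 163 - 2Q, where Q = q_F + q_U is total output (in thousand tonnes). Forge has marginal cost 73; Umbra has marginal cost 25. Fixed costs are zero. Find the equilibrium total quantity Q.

38

Forge's profit: π_F = (163 - 2Q)q_F - (73q_F). Setting ∂π_F/∂q_F = 0: 90 - 4q_F - 2(q_U) = 0.
Umbra's profit: π_U = (163 - 2Q)q_U - (25q_U). Setting ∂π_U/∂q_U = 0: 138 - 4q_U - 2(q_F) = 0.
Rearranging gives the reaction functions q_F = (90 - 2q_U)/4 and q_U = (138 - 2q_F)/4.
Solving the pair: q_F = 7, q_U = 31.
Total output Q = 7 + 31 = 38.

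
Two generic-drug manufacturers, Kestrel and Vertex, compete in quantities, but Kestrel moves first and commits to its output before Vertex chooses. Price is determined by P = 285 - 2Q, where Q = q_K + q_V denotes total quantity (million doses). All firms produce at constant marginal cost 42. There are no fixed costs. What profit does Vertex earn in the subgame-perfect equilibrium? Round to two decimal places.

1845.28

The follower Vertex best-responds to any q_K: π_V = (285 - 2Q)q_V - 42q_V.
Follower FOC: 243 - 2q_K - 4q_V = 0, so q_V(q_K) = (243 - 2q_K)/4.
The leader anticipates this reaction. Substituting into P = 285 - 2Q gives P = 327/2 - q_K, so π_K = (327/2 - q_K)q_K - 42q_K.
Maximising: ∂π_K/∂q_K = 243/2 - 2q_K = 0, giving q_K = 243/4.
Then q_V = (243 - 2·(243/4))/4 = 243/8.
Price P = 285 - 2·(729/8) = 411/4.
Vertex's profit: (411/4 - 42)·(243/8) = 1845.2813.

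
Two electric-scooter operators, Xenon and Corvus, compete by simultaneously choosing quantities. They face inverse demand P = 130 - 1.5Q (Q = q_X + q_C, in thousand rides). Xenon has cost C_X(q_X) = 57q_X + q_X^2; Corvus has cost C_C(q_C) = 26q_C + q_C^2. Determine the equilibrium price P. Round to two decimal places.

89.15

Xenon's profit: π_X = (130 - 1.5Q)q_X - (57q_X + q_X²). Setting ∂π_X/∂q_X = 0: 73 - 5q_X - (3/2)(q_C) = 0.
Corvus's profit: π_C = (130 - 1.5Q)q_C - (26q_C + q_C²). Setting ∂π_C/∂q_C = 0: 104 - 5q_C - (3/2)(q_X) = 0.
So q_X = (73 - (3/2)q_C)/5 and q_C = (104 - (3/2)q_X)/5.
Substituting one into the other gives q_X = 836/91 and q_C = 1642/91.
Total output Q = 354/13, so price P = 130 - (3/2)·(354/13) = 1159/13.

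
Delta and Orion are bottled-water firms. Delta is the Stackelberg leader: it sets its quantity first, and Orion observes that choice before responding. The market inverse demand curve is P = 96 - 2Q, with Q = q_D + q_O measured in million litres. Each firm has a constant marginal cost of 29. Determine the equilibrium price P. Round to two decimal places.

Solve by backward induction. Given q_D, the follower Orion maximises π_O = (96 - 2q_D - 2q_O)q_O - 29q_O.
∂π_O/∂q_O = 67 - 2q_D - 4q_O = 0 gives the reaction function q_O = (67 - 2q_D)/4.
The leader anticipates this reaction. Substituting into P = 96 - 2Q gives P = 125/2 - q_D, so π_D = (125/2 - q_D)q_D - 29q_D.
Maximising: ∂π_D/∂q_D = 67/2 - 2q_D = 0, giving q_D = 67/4.
Then q_O = (67 - 2·(67/4))/4 = 67/8.
Total output Q = 201/8, so price P = 96 - 2·(201/8) = 183/4.

45.75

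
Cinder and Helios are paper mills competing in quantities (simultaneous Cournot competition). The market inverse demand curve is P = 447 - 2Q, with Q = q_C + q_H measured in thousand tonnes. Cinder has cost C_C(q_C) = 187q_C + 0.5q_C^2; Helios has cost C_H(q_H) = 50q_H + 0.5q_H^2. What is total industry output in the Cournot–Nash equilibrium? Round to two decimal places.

93.86

Cinder's profit: π_C = (447 - 2Q)q_C - (187q_C + (1/2)q_C²). Setting ∂π_C/∂q_C = 0: 260 - 5q_C - 2(q_H) = 0.
Helios's profit: π_H = (447 - 2Q)q_H - (50q_H + (1/2)q_H²). Setting ∂π_H/∂q_H = 0: 397 - 5q_H - 2(q_C) = 0.
So q_C = (260 - 2q_H)/5 and q_H = (397 - 2q_C)/5.
Solving the pair: q_C = 506/21, q_H = 1465/21.
Total output Q = 506/21 + 1465/21 = 657/7.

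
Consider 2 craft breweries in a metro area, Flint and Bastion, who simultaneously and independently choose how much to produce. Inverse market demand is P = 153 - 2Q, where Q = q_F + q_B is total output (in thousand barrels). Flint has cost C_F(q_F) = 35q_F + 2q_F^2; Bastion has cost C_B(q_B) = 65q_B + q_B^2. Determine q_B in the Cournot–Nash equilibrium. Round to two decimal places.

10.64

Flint's profit: π_F = (153 - 2Q)q_F - (35q_F + 2q_F²). Setting ∂π_F/∂q_F = 0: 118 - 8q_F - 2(q_B) = 0.
Bastion's first-order condition: 88 - 6q_B - 2(q_F) = 0.
Rearranging gives the reaction functions q_F = (118 - 2q_B)/8 and q_B = (88 - 2q_F)/6.
Substituting one into the other gives q_F = 133/11 and q_B = 117/11.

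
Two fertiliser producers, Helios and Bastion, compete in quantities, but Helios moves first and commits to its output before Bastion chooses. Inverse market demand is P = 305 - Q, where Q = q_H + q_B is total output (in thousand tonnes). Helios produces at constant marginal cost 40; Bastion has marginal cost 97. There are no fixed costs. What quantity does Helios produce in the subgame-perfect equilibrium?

Solve by backward induction. Given q_H, the follower Bastion maximises π_B = (305 - q_H - q_B)q_B - 97q_B.
∂π_B/∂q_B = 208 - q_H - 2q_B = 0 gives the reaction function q_B = (208 - q_H)/2.
Helios substitutes q_B(q_H) into its own profit: π_H = q_H(305 - q_H - (208 - q_H)/2) - 40q_H = (201 - (1/2)q_H)q_H - 40q_H.
Maximising: ∂π_H/∂q_H = 161 - q_H = 0, giving q_H = 161.
Then q_B = (208 - 161)/2 = 47/2.

161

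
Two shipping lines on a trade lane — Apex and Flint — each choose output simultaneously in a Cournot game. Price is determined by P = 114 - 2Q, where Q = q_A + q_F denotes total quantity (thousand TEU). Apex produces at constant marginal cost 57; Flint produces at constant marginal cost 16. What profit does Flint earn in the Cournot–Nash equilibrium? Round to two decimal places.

Apex's profit: π_A = (114 - 2Q)q_A - (57q_A). Setting ∂π_A/∂q_A = 0: 57 - 4q_A - 2(q_F) = 0.
Flint's first-order condition: 98 - 4q_F - 2(q_A) = 0.
Best responses: q_A = (57 - 2q_F)/4, q_F = (98 - 2q_A)/4.
Substituting one into the other gives q_A = 8/3 and q_F = 139/6.
Price P = 114 - 2·(155/6) = 187/3.
Flint's profit: (187/3 - 16)·(139/6) = 1073.3889.

1073.39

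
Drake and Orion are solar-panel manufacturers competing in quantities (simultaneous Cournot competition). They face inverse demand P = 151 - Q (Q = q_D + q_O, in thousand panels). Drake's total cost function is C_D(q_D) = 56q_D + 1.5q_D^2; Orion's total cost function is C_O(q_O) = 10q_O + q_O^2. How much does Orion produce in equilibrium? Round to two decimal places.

32.11

Drake's profit: π_D = (151 - Q)q_D - (56q_D + (3/2)q_D²). Setting ∂π_D/∂q_D = 0: 95 - 5q_D - (q_O) = 0.
Orion's profit: π_O = (151 - Q)q_O - (10q_O + q_O²). Setting ∂π_O/∂q_O = 0: 141 - 4q_O - (q_D) = 0.
So q_D = (95 - q_O)/5 and q_O = (141 - q_D)/4.
Substituting one into the other gives q_D = 239/19 and q_O = 610/19.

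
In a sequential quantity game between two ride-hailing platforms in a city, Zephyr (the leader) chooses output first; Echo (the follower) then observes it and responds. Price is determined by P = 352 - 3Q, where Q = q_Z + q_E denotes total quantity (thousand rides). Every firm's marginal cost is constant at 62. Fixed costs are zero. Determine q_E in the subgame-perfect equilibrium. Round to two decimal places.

24.17

The follower Echo best-responds to any q_Z: π_E = (352 - 3Q)q_E - 62q_E.
∂π_E/∂q_E = 290 - 3q_Z - 6q_E = 0 gives the reaction function q_E = (290 - 3q_Z)/6.
Zephyr substitutes q_E(q_Z) into its own profit: π_Z = q_Z(352 - 3q_Z - (290 - 3q_Z)/2) - 62q_Z = (207 - (3/2)q_Z)q_Z - 62q_Z.
Leader FOC: 145 - 3q_Z = 0, so q_Z = 145/3.
Then q_E = (290 - 3·(145/3))/6 = 145/6.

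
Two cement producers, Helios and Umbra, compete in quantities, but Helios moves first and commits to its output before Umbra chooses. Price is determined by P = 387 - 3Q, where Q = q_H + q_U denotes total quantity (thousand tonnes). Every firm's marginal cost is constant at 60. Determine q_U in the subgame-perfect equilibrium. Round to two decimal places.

Solve by backward induction. Given q_H, the follower Umbra maximises π_U = (387 - 3q_H - 3q_U)q_U - 60q_U.
Follower FOC: 327 - 3q_H - 6q_U = 0, so q_U(q_H) = (327 - 3q_H)/6.
The leader anticipates this reaction. Substituting into P = 387 - 3Q gives P = 447/2 - (3/2)q_H, so π_H = (447/2 - (3/2)q_H)q_H - 60q_H.
The leader's first-order condition 327/2 - 3q_H = 0 yields q_H = 109/2.
Then q_U = (327 - 3·(109/2))/6 = 109/4.

27.25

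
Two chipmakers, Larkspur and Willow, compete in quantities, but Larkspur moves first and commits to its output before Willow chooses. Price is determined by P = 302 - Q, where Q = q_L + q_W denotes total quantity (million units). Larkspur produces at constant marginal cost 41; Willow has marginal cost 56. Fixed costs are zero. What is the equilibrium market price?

110

The follower Willow best-responds to any q_L: π_W = (302 - Q)q_W - 56q_W.
∂π_W/∂q_W = 246 - q_L - 2q_W = 0 gives the reaction function q_W = (246 - q_L)/2.
The leader anticipates this reaction. Substituting into P = 302 - Q gives P = 179 - (1/2)q_L, so π_L = (179 - (1/2)q_L)q_L - 41q_L.
Leader FOC: 138 - q_L = 0, so q_L = 138.
Then q_W = (246 - 138)/2 = 54.
Total output Q = 192, so price P = 302 - 192 = 110.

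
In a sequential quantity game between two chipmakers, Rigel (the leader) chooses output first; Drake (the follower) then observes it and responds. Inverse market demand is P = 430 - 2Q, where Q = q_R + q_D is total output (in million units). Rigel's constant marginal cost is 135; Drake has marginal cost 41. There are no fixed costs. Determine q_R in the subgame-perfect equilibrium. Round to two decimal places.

50.25

The follower Drake best-responds to any q_R: π_D = (430 - 2Q)q_D - 41q_D.
Setting the follower's marginal profit to zero, 389 - 2q_R - 4q_D = 0, i.e. q_D = (389 - 2q_R)/4.
The leader anticipates this reaction. Substituting into P = 430 - 2Q gives P = 471/2 - q_R, so π_R = (471/2 - q_R)q_R - 135q_R.
The leader's first-order condition 201/2 - 2q_R = 0 yields q_R = 201/4.
Then q_D = (389 - 2·(201/4))/4 = 577/8.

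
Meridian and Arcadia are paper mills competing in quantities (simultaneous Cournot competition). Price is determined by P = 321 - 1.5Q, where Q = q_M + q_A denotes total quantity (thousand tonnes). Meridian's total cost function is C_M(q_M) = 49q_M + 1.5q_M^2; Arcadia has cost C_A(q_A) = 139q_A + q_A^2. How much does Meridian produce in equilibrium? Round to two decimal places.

39.17

Meridian's profit: π_M = (321 - 1.5Q)q_M - (49q_M + (3/2)q_M²). Setting ∂π_M/∂q_M = 0: 272 - 6q_M - (3/2)(q_A) = 0.
Arcadia's first-order condition: 182 - 5q_A - (3/2)(q_M) = 0.
Rearranging gives the reaction functions q_M = (272 - (3/2)q_A)/6 and q_A = (182 - (3/2)q_M)/5.
Substituting one into the other gives q_M = 39.1712 and q_A = 912/37.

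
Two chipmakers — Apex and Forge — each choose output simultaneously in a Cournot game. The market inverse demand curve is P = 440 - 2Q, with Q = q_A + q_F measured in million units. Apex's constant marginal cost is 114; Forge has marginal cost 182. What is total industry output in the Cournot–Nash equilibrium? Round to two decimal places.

Apex's profit: π_A = (440 - 2Q)q_A - (114q_A). Setting ∂π_A/∂q_A = 0: 326 - 4q_A - 2(q_F) = 0.
Forge's profit: π_F = (440 - 2Q)q_F - (182q_F). Setting ∂π_F/∂q_F = 0: 258 - 4q_F - 2(q_A) = 0.
Best responses: q_A = (326 - 2q_F)/4, q_F = (258 - 2q_A)/4.
Solving the pair: q_A = 197/3, q_F = 95/3.
Total output Q = 197/3 + 95/3 = 292/3.

97.33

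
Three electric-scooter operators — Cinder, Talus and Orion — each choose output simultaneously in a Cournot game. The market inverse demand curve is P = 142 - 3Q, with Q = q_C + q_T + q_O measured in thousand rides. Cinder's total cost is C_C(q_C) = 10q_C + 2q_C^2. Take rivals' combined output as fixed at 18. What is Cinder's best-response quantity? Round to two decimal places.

7.80

With rivals' combined output fixed at 18, Cinder's profit is π_C = (142 - 3·18 - 3q_C)q_C - (10q_C + 2q_C²) = (88 - 3q_C)q_C - (10q_C + 2q_C²).
∂π_C/∂q_C = 78 - 10q_C = 0, so q_C = 39/5.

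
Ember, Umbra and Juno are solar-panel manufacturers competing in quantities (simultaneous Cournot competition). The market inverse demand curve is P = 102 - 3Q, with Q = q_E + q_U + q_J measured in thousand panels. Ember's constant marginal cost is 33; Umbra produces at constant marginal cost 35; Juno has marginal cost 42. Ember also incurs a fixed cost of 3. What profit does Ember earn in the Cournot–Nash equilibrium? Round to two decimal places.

130.33

Ember's profit: π_E = (102 - 3Q)q_E - (33q_E). Setting ∂π_E/∂q_E = 0: 69 - 6q_E - 3(q_U + q_J) = 0.
Umbra's profit: π_U = (102 - 3Q)q_U - (35q_U). Setting ∂π_U/∂q_U = 0: 67 - 6q_U - 3(q_E + q_J) = 0.
Juno's first-order condition: 60 - 6q_J - 3(q_E + q_U) = 0.
Summing all 3 equations gives 196 − 12Q = 0, hence Q = 49/3.
Back-substituting: q_E = (69 − 49)/3 = 20/3, q_U = (67 − 49)/3 = 6, q_J = (60 − 49)/3 = 11/3.
Price P = 102 - 3·(49/3) = 53.
Ember's profit: (53 - 33)·(20/3) - 3 = 391/3.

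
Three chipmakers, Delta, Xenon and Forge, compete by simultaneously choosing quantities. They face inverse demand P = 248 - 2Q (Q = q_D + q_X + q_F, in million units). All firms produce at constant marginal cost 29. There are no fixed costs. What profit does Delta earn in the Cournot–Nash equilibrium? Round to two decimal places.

A representative firm's profit is π_i = q_i(248 - 2Q) - 29q_i.
First-order condition (treating rivals' output as given): 219 - 4q_i - 2·Σ_{j≠i} q_j = 0.
With identical firms every q_j equals q_i, so Σ_{j≠i} q_j = 2q_i and 219 = 8q_i, giving q_i = 219/8.
Price P = 248 - 2·(657/8) = 335/4.
Delta's profit: (335/4 - 29)·(219/8) = 1498.7813.

1498.78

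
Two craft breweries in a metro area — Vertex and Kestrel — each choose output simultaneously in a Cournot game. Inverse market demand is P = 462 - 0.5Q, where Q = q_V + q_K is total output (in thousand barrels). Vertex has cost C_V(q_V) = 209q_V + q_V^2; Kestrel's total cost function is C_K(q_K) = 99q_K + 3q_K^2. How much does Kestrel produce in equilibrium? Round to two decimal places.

46.39

Vertex's profit: π_V = (462 - 0.5Q)q_V - (209q_V + q_V²). Setting ∂π_V/∂q_V = 0: 253 - 3q_V - (1/2)(q_K) = 0.
Kestrel's first-order condition: 363 - 7q_K - (1/2)(q_V) = 0.
Best responses: q_V = (253 - (1/2)q_K)/3, q_K = (363 - (1/2)q_V)/7.
Solving the pair: q_V = 76.6024, q_K = 46.3855.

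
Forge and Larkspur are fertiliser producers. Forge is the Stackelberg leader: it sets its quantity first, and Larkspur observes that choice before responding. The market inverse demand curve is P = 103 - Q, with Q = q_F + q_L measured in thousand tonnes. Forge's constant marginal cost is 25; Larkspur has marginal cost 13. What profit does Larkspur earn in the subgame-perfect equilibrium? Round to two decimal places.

Solve by backward induction. Given q_F, the follower Larkspur maximises π_L = (103 - q_F - q_L)q_L - 13q_L.
Setting the follower's marginal profit to zero, 90 - q_F - 2q_L = 0, i.e. q_L = (90 - q_F)/2.
Forge substitutes q_L(q_F) into its own profit: π_F = q_F(103 - q_F - (90 - q_F)/2) - 25q_F = (58 - (1/2)q_F)q_F - 25q_F.
The leader's first-order condition 33 - q_F = 0 yields q_F = 33.
Then q_L = (90 - 33)/2 = 57/2.
Price P = 103 - 123/2 = 83/2.
Larkspur's profit: (83/2 - 13)·(57/2) = 812.2500.

812.25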